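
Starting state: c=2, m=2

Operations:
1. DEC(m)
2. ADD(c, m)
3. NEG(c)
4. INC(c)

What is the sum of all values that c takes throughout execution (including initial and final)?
2

Values of c at each step:
Initial: c = 2
After step 1: c = 2
After step 2: c = 3
After step 3: c = -3
After step 4: c = -2
Sum = 2 + 2 + 3 + -3 + -2 = 2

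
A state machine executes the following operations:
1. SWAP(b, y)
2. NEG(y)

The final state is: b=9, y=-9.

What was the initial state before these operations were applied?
b=9, y=9

Working backwards:
Final state: b=9, y=-9
Before step 2 (NEG(y)): b=9, y=9
Before step 1 (SWAP(b, y)): b=9, y=9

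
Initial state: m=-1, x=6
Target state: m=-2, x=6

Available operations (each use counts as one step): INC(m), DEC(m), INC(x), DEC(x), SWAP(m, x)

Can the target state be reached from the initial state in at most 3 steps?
Yes

Path (1 step): DEC(m)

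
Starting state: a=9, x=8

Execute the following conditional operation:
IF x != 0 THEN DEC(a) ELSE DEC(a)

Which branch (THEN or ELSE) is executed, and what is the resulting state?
Branch: THEN, Final state: a=8, x=8

Evaluating condition: x != 0
x = 8
Condition is True, so THEN branch executes
After DEC(a): a=8, x=8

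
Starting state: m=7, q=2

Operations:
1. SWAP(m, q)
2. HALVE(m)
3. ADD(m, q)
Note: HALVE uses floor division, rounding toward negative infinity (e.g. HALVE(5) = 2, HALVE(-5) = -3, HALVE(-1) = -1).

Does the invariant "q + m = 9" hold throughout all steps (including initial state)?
No, violated after step 2

The invariant is violated after step 2.

State at each step:
Initial: m=7, q=2
After step 1: m=2, q=7
After step 2: m=1, q=7
After step 3: m=8, q=7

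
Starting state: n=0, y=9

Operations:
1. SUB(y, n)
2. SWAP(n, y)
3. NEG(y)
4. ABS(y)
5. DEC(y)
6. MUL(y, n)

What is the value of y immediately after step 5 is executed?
y = -1

Tracing y through execution:
Initial: y = 9
After step 1 (SUB(y, n)): y = 9
After step 2 (SWAP(n, y)): y = 0
After step 3 (NEG(y)): y = 0
After step 4 (ABS(y)): y = 0
After step 5 (DEC(y)): y = -1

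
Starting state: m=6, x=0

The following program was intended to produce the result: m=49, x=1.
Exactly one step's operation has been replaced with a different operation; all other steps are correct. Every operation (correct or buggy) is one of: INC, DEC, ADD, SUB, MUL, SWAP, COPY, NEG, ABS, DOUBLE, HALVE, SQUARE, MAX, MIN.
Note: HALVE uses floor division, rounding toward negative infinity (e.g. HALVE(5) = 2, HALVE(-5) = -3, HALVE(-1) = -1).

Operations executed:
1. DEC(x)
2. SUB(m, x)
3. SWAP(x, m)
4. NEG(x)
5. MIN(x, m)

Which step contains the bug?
Step 3

Trace with buggy code:
Initial: m=6, x=0
After step 1: m=6, x=-1
After step 2: m=7, x=-1
After step 3: m=-1, x=7
After step 4: m=-1, x=-7
After step 5: m=-1, x=-7
Actual final m=-1, x=-7 ≠ expected m=49, x=1.
Step 3 is the only position where a single-operation replacement can produce the expected result.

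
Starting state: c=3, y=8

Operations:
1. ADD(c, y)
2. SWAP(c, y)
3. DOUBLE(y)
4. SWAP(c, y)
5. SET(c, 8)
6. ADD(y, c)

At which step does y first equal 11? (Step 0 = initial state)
Step 2

Tracing y:
Initial: y = 8
After step 1: y = 8
After step 2: y = 11 ← first occurrence
After step 3: y = 22
After step 4: y = 8
After step 5: y = 8
After step 6: y = 16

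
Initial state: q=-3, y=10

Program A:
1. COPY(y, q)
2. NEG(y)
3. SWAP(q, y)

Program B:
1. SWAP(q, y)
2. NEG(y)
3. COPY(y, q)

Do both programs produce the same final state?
No

Program A final state: q=3, y=-3
Program B final state: q=10, y=10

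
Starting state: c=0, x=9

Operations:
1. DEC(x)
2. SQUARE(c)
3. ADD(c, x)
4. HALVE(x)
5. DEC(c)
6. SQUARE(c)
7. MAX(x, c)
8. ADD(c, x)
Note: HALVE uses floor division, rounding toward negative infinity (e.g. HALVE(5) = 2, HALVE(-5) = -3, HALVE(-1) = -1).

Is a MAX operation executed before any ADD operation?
No

First MAX: step 7
First ADD: step 3
Since 7 > 3, ADD comes first.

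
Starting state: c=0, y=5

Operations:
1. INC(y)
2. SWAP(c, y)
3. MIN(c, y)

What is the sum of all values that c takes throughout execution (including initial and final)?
6

Values of c at each step:
Initial: c = 0
After step 1: c = 0
After step 2: c = 6
After step 3: c = 0
Sum = 0 + 0 + 6 + 0 = 6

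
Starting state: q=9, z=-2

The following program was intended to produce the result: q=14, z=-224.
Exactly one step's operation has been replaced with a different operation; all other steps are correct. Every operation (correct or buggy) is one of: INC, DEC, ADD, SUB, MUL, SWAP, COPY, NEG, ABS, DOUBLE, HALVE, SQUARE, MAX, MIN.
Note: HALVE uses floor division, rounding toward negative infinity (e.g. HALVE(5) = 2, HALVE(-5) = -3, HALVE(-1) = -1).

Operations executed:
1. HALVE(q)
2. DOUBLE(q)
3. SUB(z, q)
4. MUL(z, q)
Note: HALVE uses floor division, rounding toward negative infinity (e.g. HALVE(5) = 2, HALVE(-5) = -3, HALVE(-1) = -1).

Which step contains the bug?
Step 1

Trace with buggy code:
Initial: q=9, z=-2
After step 1: q=4, z=-2
After step 2: q=8, z=-2
After step 3: q=8, z=-10
After step 4: q=8, z=-80
Actual final q=8, z=-80 ≠ expected q=14, z=-224.
Step 1 is the only position where a single-operation replacement can produce the expected result.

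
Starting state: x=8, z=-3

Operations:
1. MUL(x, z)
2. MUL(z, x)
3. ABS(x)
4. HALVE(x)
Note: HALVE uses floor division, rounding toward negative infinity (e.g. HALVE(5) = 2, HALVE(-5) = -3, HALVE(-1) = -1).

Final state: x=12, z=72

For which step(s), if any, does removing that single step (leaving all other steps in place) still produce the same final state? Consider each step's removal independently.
None - removing any single step changes the final result

Testing removal of each single step:
Without step 1: final = x=4, z=-24 (different)
Without step 2: final = x=12, z=-3 (different)
Without step 3: final = x=-12, z=72 (different)
Without step 4: final = x=24, z=72 (different)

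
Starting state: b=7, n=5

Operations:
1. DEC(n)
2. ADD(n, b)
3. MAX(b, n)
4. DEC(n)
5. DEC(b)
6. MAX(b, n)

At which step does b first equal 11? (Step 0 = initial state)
Step 3

Tracing b:
Initial: b = 7
After step 1: b = 7
After step 2: b = 7
After step 3: b = 11 ← first occurrence
After step 4: b = 11
After step 5: b = 10
After step 6: b = 10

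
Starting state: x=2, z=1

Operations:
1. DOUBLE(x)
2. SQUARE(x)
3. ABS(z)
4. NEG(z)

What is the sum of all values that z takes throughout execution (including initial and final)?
3

Values of z at each step:
Initial: z = 1
After step 1: z = 1
After step 2: z = 1
After step 3: z = 1
After step 4: z = -1
Sum = 1 + 1 + 1 + 1 + -1 = 3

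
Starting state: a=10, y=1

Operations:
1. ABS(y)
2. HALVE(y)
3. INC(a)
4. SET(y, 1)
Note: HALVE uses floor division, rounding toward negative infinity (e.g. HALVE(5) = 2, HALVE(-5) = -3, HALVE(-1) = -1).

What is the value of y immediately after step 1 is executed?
y = 1

Tracing y through execution:
Initial: y = 1
After step 1 (ABS(y)): y = 1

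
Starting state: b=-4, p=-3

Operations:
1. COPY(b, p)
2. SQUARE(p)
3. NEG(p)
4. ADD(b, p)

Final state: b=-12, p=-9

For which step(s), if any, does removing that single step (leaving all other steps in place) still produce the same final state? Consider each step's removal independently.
None - removing any single step changes the final result

Testing removal of each single step:
Without step 1: final = b=-13, p=-9 (different)
Without step 2: final = b=0, p=3 (different)
Without step 3: final = b=6, p=9 (different)
Without step 4: final = b=-3, p=-9 (different)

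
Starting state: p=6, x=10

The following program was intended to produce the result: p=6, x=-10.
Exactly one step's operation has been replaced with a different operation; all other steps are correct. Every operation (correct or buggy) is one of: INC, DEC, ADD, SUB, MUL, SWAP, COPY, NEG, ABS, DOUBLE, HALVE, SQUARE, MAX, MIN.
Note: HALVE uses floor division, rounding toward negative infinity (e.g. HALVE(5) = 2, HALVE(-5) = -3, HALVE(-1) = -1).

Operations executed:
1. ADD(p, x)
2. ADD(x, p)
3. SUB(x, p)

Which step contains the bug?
Step 1

Trace with buggy code:
Initial: p=6, x=10
After step 1: p=16, x=10
After step 2: p=16, x=26
After step 3: p=16, x=10
Actual final p=16, x=10 ≠ expected p=6, x=-10.
Step 1 is the only position where a single-operation replacement can produce the expected result.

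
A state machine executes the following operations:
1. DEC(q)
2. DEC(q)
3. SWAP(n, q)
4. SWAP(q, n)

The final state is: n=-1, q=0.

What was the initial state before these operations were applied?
n=-1, q=2

Working backwards:
Final state: n=-1, q=0
Before step 4 (SWAP(q, n)): n=0, q=-1
Before step 3 (SWAP(n, q)): n=-1, q=0
Before step 2 (DEC(q)): n=-1, q=1
Before step 1 (DEC(q)): n=-1, q=2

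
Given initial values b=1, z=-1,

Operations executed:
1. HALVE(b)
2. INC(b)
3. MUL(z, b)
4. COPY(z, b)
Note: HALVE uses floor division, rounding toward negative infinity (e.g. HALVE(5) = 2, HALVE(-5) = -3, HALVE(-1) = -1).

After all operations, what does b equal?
b = 1

Tracing execution:
Step 1: HALVE(b) → b = 0
Step 2: INC(b) → b = 1
Step 3: MUL(z, b) → b = 1
Step 4: COPY(z, b) → b = 1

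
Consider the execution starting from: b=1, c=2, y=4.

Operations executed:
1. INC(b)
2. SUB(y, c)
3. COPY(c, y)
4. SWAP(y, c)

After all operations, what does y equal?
y = 2

Tracing execution:
Step 1: INC(b) → y = 4
Step 2: SUB(y, c) → y = 2
Step 3: COPY(c, y) → y = 2
Step 4: SWAP(y, c) → y = 2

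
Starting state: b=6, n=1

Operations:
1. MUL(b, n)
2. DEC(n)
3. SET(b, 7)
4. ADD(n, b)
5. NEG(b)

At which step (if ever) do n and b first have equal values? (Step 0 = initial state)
Step 4

n and b first become equal after step 4.

Comparing values at each step:
Initial: n=1, b=6
After step 1: n=1, b=6
After step 2: n=0, b=6
After step 3: n=0, b=7
After step 4: n=7, b=7 ← equal!
After step 5: n=7, b=-7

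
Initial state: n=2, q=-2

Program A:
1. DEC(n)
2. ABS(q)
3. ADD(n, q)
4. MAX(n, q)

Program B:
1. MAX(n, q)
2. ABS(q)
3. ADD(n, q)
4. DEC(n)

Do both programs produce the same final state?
Yes

Program A final state: n=3, q=2
Program B final state: n=3, q=2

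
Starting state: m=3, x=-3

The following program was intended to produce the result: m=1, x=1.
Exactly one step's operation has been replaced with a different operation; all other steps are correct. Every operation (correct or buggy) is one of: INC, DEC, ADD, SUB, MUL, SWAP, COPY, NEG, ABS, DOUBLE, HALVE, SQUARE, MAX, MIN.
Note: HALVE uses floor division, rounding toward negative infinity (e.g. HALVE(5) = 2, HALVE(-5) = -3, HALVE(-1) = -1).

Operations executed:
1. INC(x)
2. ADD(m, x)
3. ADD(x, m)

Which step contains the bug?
Step 3

Trace with buggy code:
Initial: m=3, x=-3
After step 1: m=3, x=-2
After step 2: m=1, x=-2
After step 3: m=1, x=-1
Actual final m=1, x=-1 ≠ expected m=1, x=1.
Step 3 is the only position where a single-operation replacement can produce the expected result.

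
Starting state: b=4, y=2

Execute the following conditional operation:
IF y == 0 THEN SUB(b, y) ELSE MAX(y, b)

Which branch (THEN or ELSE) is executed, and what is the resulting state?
Branch: ELSE, Final state: b=4, y=4

Evaluating condition: y == 0
y = 2
Condition is False, so ELSE branch executes
After MAX(y, b): b=4, y=4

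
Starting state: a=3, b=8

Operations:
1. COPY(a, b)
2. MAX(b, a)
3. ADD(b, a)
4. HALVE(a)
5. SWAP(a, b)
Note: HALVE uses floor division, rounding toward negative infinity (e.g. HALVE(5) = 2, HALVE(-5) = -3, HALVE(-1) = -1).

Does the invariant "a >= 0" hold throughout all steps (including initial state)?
Yes

The invariant holds at every step.

State at each step:
Initial: a=3, b=8
After step 1: a=8, b=8
After step 2: a=8, b=8
After step 3: a=8, b=16
After step 4: a=4, b=16
After step 5: a=16, b=4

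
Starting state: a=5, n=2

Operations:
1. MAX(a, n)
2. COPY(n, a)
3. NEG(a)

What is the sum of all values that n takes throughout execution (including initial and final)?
14

Values of n at each step:
Initial: n = 2
After step 1: n = 2
After step 2: n = 5
After step 3: n = 5
Sum = 2 + 2 + 5 + 5 = 14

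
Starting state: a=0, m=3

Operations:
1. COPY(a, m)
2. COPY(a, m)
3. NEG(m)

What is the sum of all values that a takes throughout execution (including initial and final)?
9

Values of a at each step:
Initial: a = 0
After step 1: a = 3
After step 2: a = 3
After step 3: a = 3
Sum = 0 + 3 + 3 + 3 = 9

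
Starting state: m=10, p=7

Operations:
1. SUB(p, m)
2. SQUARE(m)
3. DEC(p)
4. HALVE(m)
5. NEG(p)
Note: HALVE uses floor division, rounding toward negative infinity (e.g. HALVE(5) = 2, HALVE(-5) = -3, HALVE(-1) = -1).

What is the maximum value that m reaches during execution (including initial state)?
100

Values of m at each step:
Initial: m = 10
After step 1: m = 10
After step 2: m = 100 ← maximum
After step 3: m = 100
After step 4: m = 50
After step 5: m = 50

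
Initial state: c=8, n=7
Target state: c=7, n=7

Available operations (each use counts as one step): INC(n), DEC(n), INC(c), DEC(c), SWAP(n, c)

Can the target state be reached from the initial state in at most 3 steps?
Yes

Path (1 step): DEC(c)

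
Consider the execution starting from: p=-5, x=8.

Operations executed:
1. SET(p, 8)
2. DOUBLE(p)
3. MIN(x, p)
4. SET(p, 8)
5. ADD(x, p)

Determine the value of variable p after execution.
p = 8

Tracing execution:
Step 1: SET(p, 8) → p = 8
Step 2: DOUBLE(p) → p = 16
Step 3: MIN(x, p) → p = 16
Step 4: SET(p, 8) → p = 8
Step 5: ADD(x, p) → p = 8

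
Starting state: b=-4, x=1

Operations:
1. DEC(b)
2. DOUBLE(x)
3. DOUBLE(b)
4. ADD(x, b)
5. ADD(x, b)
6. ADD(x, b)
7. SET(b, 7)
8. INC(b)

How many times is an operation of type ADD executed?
3

Counting ADD operations:
Step 4: ADD(x, b) ← ADD
Step 5: ADD(x, b) ← ADD
Step 6: ADD(x, b) ← ADD
Total: 3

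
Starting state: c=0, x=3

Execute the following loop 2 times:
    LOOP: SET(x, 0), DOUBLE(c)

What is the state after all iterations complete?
c=0, x=0

Iteration trace:
Start: c=0, x=3
After iteration 1: c=0, x=0
After iteration 2: c=0, x=0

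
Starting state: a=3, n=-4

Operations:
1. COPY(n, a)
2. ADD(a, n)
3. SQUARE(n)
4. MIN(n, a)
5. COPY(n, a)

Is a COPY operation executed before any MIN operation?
Yes

First COPY: step 1
First MIN: step 4
Since 1 < 4, COPY comes first.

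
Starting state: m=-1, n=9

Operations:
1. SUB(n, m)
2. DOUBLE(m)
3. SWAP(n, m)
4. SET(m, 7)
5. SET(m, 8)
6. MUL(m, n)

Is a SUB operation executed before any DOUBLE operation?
Yes

First SUB: step 1
First DOUBLE: step 2
Since 1 < 2, SUB comes first.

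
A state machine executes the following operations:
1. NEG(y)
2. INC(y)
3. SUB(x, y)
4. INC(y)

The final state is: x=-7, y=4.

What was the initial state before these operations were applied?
x=-4, y=-2

Working backwards:
Final state: x=-7, y=4
Before step 4 (INC(y)): x=-7, y=3
Before step 3 (SUB(x, y)): x=-4, y=3
Before step 2 (INC(y)): x=-4, y=2
Before step 1 (NEG(y)): x=-4, y=-2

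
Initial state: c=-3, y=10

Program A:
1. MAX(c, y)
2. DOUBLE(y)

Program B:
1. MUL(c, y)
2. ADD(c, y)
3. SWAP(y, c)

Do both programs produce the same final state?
No

Program A final state: c=10, y=20
Program B final state: c=10, y=-20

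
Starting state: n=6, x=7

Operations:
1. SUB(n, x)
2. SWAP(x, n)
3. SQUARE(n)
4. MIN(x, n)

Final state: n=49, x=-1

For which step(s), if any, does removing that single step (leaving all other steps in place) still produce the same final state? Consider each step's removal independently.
Step(s) 4

Testing removal of each single step:
Without step 1: final = n=49, x=6 (different)
Without step 2: final = n=1, x=1 (different)
Without step 3: final = n=7, x=-1 (different)
Without step 4: final = n=49, x=-1 (same)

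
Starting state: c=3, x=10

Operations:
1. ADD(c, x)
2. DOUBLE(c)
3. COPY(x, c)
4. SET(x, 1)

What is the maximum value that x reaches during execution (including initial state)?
26

Values of x at each step:
Initial: x = 10
After step 1: x = 10
After step 2: x = 10
After step 3: x = 26 ← maximum
After step 4: x = 1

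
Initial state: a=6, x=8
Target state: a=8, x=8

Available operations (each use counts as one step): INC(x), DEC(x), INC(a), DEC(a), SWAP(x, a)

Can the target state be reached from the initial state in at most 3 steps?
Yes

Path (2 steps): INC(a) → INC(a)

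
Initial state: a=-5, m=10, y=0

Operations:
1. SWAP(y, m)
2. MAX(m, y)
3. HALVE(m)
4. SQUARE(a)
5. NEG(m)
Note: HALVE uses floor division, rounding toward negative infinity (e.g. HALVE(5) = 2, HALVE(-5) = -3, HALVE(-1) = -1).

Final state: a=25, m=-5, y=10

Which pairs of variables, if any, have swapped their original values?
None

Comparing initial and final values:
m: 10 → -5
a: -5 → 25
y: 0 → 10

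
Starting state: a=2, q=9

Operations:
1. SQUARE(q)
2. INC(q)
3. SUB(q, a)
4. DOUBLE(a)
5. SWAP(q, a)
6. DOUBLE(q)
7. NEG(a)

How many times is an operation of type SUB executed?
1

Counting SUB operations:
Step 3: SUB(q, a) ← SUB
Total: 1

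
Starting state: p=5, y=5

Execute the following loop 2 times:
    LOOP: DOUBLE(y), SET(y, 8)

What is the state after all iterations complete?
p=5, y=8

Iteration trace:
Start: p=5, y=5
After iteration 1: p=5, y=8
After iteration 2: p=5, y=8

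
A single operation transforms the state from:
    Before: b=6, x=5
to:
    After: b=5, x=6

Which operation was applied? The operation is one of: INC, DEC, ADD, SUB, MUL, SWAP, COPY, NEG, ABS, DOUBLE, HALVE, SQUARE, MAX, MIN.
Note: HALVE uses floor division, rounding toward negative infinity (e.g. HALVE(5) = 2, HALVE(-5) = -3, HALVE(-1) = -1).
SWAP(b, x)

Analyzing the change:
Before: b=6, x=5
After: b=5, x=6
Variable b changed from 6 to 5
Variable x changed from 5 to 6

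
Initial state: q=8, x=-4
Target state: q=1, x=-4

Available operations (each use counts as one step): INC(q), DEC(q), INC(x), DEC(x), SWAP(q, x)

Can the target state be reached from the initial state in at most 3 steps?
No

The target state cannot be reached within 3 steps.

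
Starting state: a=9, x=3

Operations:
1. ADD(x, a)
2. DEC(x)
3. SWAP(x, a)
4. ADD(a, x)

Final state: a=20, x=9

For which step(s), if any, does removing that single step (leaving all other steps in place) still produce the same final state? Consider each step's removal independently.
None - removing any single step changes the final result

Testing removal of each single step:
Without step 1: final = a=11, x=9 (different)
Without step 2: final = a=21, x=9 (different)
Without step 3: final = a=20, x=11 (different)
Without step 4: final = a=11, x=9 (different)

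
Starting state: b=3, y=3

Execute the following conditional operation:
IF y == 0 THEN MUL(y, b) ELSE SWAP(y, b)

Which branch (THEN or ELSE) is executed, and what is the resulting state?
Branch: ELSE, Final state: b=3, y=3

Evaluating condition: y == 0
y = 3
Condition is False, so ELSE branch executes
After SWAP(y, b): b=3, y=3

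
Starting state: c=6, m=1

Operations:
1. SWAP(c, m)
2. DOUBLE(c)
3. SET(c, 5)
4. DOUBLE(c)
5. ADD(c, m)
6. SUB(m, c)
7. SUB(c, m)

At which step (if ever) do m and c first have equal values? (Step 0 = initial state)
Never

m and c never become equal during execution.

Comparing values at each step:
Initial: m=1, c=6
After step 1: m=6, c=1
After step 2: m=6, c=2
After step 3: m=6, c=5
After step 4: m=6, c=10
After step 5: m=6, c=16
After step 6: m=-10, c=16
After step 7: m=-10, c=26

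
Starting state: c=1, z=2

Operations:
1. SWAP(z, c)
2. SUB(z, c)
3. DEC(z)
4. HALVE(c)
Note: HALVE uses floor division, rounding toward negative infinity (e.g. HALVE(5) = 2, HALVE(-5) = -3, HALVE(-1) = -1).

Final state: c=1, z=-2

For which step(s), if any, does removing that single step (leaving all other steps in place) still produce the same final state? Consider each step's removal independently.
None - removing any single step changes the final result

Testing removal of each single step:
Without step 1: final = c=0, z=0 (different)
Without step 2: final = c=1, z=0 (different)
Without step 3: final = c=1, z=-1 (different)
Without step 4: final = c=2, z=-2 (different)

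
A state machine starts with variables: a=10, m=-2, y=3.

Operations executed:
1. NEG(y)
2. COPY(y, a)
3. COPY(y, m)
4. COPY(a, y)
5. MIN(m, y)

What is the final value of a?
a = -2

Tracing execution:
Step 1: NEG(y) → a = 10
Step 2: COPY(y, a) → a = 10
Step 3: COPY(y, m) → a = 10
Step 4: COPY(a, y) → a = -2
Step 5: MIN(m, y) → a = -2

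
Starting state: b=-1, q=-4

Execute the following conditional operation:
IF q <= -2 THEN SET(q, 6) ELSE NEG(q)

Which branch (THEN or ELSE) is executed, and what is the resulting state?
Branch: THEN, Final state: b=-1, q=6

Evaluating condition: q <= -2
q = -4
Condition is True, so THEN branch executes
After SET(q, 6): b=-1, q=6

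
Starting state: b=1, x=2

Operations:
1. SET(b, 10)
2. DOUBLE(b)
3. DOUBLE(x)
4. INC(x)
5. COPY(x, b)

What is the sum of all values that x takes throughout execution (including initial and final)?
35

Values of x at each step:
Initial: x = 2
After step 1: x = 2
After step 2: x = 2
After step 3: x = 4
After step 4: x = 5
After step 5: x = 20
Sum = 2 + 2 + 2 + 4 + 5 + 20 = 35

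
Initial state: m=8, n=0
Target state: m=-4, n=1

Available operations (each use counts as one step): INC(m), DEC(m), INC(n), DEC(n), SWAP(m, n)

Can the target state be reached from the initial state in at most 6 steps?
No

The target state cannot be reached within 6 steps.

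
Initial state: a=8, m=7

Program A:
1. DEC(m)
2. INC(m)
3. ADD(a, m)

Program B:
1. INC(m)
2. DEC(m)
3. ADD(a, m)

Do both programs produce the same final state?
Yes

Program A final state: a=15, m=7
Program B final state: a=15, m=7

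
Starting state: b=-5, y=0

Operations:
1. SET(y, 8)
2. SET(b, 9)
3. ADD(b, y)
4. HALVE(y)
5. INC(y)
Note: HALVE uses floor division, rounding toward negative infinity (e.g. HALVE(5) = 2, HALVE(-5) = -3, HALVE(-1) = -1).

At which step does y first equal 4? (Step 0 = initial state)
Step 4

Tracing y:
Initial: y = 0
After step 1: y = 8
After step 2: y = 8
After step 3: y = 8
After step 4: y = 4 ← first occurrence
After step 5: y = 5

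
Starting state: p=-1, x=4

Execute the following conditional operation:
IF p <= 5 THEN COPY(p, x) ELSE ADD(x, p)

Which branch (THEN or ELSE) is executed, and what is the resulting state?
Branch: THEN, Final state: p=4, x=4

Evaluating condition: p <= 5
p = -1
Condition is True, so THEN branch executes
After COPY(p, x): p=4, x=4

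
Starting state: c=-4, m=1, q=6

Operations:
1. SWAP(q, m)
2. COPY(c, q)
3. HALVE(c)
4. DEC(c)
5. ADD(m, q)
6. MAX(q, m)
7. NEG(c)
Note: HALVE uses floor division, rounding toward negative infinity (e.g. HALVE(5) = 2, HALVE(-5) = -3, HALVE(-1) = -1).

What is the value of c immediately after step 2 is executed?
c = 1

Tracing c through execution:
Initial: c = -4
After step 1 (SWAP(q, m)): c = -4
After step 2 (COPY(c, q)): c = 1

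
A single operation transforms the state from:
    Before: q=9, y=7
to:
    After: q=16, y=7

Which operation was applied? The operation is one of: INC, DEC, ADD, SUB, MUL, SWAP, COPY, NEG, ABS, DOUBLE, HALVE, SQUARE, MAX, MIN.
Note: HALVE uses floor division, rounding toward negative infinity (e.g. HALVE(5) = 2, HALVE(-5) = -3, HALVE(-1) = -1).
ADD(q, y)

Analyzing the change:
Before: q=9, y=7
After: q=16, y=7
Variable q changed from 9 to 16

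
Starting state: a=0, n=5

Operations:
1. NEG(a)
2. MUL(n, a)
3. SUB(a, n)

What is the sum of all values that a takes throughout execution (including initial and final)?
0

Values of a at each step:
Initial: a = 0
After step 1: a = 0
After step 2: a = 0
After step 3: a = 0
Sum = 0 + 0 + 0 + 0 = 0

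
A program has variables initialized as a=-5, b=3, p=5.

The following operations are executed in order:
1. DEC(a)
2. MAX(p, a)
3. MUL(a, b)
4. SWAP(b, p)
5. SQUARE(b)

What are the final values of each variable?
{a: -18, b: 25, p: 3}

Step-by-step execution:
Initial: a=-5, b=3, p=5
After step 1 (DEC(a)): a=-6, b=3, p=5
After step 2 (MAX(p, a)): a=-6, b=3, p=5
After step 3 (MUL(a, b)): a=-18, b=3, p=5
After step 4 (SWAP(b, p)): a=-18, b=5, p=3
After step 5 (SQUARE(b)): a=-18, b=25, p=3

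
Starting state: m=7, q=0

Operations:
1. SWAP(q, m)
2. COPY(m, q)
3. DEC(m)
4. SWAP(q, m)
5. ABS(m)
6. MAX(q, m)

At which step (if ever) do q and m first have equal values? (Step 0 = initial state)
Step 2

q and m first become equal after step 2.

Comparing values at each step:
Initial: q=0, m=7
After step 1: q=7, m=0
After step 2: q=7, m=7 ← equal!
After step 3: q=7, m=6
After step 4: q=6, m=7
After step 5: q=6, m=7
After step 6: q=7, m=7 ← equal!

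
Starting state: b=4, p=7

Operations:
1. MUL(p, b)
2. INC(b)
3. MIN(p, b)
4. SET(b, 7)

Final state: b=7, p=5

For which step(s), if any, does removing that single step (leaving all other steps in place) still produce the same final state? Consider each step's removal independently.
Step(s) 1

Testing removal of each single step:
Without step 1: final = b=7, p=5 (same)
Without step 2: final = b=7, p=4 (different)
Without step 3: final = b=7, p=28 (different)
Without step 4: final = b=5, p=5 (different)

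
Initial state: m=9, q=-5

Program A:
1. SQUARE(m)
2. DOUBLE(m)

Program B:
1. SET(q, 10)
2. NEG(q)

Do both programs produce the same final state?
No

Program A final state: m=162, q=-5
Program B final state: m=9, q=-10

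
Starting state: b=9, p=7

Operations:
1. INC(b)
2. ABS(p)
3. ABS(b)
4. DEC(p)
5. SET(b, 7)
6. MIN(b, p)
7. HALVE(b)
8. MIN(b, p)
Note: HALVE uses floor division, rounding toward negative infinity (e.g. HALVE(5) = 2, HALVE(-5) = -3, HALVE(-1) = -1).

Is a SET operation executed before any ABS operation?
No

First SET: step 5
First ABS: step 2
Since 5 > 2, ABS comes first.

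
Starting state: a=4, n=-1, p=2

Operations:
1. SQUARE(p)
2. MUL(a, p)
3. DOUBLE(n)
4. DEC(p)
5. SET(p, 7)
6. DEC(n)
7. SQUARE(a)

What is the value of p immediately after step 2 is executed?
p = 4

Tracing p through execution:
Initial: p = 2
After step 1 (SQUARE(p)): p = 4
After step 2 (MUL(a, p)): p = 4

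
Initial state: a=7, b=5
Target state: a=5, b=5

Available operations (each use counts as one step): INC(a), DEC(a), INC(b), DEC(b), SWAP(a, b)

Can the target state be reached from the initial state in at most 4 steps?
Yes

Path (2 steps): DEC(a) → DEC(a)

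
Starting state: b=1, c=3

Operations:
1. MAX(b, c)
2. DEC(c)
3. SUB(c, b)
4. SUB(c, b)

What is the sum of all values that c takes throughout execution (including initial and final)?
3

Values of c at each step:
Initial: c = 3
After step 1: c = 3
After step 2: c = 2
After step 3: c = -1
After step 4: c = -4
Sum = 3 + 3 + 2 + -1 + -4 = 3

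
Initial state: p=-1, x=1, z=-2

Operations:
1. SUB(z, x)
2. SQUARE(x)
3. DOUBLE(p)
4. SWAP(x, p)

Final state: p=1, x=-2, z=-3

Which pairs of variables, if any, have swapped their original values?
None

Comparing initial and final values:
x: 1 → -2
z: -2 → -3
p: -1 → 1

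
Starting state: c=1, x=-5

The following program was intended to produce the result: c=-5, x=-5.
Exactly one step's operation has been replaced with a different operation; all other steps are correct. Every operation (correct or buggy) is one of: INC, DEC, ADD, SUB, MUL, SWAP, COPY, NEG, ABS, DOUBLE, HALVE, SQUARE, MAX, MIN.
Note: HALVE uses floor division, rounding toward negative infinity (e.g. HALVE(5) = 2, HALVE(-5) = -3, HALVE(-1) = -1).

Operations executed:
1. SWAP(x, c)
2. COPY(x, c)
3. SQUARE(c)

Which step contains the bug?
Step 3

Trace with buggy code:
Initial: c=1, x=-5
After step 1: c=-5, x=1
After step 2: c=-5, x=-5
After step 3: c=25, x=-5
Actual final c=25, x=-5 ≠ expected c=-5, x=-5.
Step 3 is the only position where a single-operation replacement can produce the expected result.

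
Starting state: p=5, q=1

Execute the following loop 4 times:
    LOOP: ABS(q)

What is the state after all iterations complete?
p=5, q=1

Iteration trace:
Start: p=5, q=1
After iteration 1: p=5, q=1
After iteration 2: p=5, q=1
After iteration 3: p=5, q=1
After iteration 4: p=5, q=1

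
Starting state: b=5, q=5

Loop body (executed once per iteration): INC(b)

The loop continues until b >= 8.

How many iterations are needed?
3

Tracing iterations:
Initial: b=5, q=5
After iteration 1: b=6, q=5
After iteration 2: b=7, q=5
After iteration 3: b=8, q=5
b >= 8 now holds, so the loop exits after 3 iterations.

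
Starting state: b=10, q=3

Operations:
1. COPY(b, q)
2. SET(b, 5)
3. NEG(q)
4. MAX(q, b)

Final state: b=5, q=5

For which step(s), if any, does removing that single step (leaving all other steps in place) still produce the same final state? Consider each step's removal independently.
Step(s) 1, 3

Testing removal of each single step:
Without step 1: final = b=5, q=5 (same)
Without step 2: final = b=3, q=3 (different)
Without step 3: final = b=5, q=5 (same)
Without step 4: final = b=5, q=-3 (different)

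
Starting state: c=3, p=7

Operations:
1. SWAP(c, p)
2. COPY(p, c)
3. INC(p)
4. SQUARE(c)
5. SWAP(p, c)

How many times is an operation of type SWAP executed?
2

Counting SWAP operations:
Step 1: SWAP(c, p) ← SWAP
Step 5: SWAP(p, c) ← SWAP
Total: 2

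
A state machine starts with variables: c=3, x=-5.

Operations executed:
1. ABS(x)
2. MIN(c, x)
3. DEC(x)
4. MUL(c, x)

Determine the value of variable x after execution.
x = 4

Tracing execution:
Step 1: ABS(x) → x = 5
Step 2: MIN(c, x) → x = 5
Step 3: DEC(x) → x = 4
Step 4: MUL(c, x) → x = 4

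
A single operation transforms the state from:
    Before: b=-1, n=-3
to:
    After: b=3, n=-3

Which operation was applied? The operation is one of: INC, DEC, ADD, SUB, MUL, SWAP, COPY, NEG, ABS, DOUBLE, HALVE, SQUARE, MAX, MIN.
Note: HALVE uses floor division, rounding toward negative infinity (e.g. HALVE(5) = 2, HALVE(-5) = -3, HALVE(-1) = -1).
MUL(b, n)

Analyzing the change:
Before: b=-1, n=-3
After: b=3, n=-3
Variable b changed from -1 to 3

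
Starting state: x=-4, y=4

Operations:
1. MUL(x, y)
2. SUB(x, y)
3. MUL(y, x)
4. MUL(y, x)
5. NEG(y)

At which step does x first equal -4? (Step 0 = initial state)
Step 0

Tracing x:
Initial: x = -4 ← first occurrence
After step 1: x = -16
After step 2: x = -20
After step 3: x = -20
After step 4: x = -20
After step 5: x = -20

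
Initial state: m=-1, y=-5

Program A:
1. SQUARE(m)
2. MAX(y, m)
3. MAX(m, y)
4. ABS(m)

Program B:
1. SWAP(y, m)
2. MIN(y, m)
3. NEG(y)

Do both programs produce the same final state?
No

Program A final state: m=1, y=1
Program B final state: m=-5, y=5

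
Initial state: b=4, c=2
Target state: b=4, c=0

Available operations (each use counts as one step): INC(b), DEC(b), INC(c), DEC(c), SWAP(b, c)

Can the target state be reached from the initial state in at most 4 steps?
Yes

Path (2 steps): DEC(c) → DEC(c)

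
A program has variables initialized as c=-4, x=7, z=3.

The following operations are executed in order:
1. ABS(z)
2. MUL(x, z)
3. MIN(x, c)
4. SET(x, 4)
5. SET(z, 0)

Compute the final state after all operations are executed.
{c: -4, x: 4, z: 0}

Step-by-step execution:
Initial: c=-4, x=7, z=3
After step 1 (ABS(z)): c=-4, x=7, z=3
After step 2 (MUL(x, z)): c=-4, x=21, z=3
After step 3 (MIN(x, c)): c=-4, x=-4, z=3
After step 4 (SET(x, 4)): c=-4, x=4, z=3
After step 5 (SET(z, 0)): c=-4, x=4, z=0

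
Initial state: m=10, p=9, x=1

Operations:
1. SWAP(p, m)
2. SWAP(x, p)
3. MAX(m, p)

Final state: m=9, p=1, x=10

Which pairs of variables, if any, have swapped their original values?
None

Comparing initial and final values:
p: 9 → 1
x: 1 → 10
m: 10 → 9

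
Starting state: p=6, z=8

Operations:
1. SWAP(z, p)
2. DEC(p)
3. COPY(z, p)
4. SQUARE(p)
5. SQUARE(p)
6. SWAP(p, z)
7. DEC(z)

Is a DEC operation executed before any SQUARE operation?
Yes

First DEC: step 2
First SQUARE: step 4
Since 2 < 4, DEC comes first.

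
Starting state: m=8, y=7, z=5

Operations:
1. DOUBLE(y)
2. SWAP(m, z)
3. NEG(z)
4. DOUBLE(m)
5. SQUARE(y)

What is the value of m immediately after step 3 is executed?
m = 5

Tracing m through execution:
Initial: m = 8
After step 1 (DOUBLE(y)): m = 8
After step 2 (SWAP(m, z)): m = 5
After step 3 (NEG(z)): m = 5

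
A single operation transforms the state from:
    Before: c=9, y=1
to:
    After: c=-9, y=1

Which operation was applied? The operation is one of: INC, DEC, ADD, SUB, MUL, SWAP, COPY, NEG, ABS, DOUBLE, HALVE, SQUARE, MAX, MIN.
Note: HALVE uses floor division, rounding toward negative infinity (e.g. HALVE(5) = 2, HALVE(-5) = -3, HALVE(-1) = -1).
NEG(c)

Analyzing the change:
Before: c=9, y=1
After: c=-9, y=1
Variable c changed from 9 to -9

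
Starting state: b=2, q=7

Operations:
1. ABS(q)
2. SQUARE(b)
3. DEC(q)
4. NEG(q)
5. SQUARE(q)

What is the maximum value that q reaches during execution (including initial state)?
36

Values of q at each step:
Initial: q = 7
After step 1: q = 7
After step 2: q = 7
After step 3: q = 6
After step 4: q = -6
After step 5: q = 36 ← maximum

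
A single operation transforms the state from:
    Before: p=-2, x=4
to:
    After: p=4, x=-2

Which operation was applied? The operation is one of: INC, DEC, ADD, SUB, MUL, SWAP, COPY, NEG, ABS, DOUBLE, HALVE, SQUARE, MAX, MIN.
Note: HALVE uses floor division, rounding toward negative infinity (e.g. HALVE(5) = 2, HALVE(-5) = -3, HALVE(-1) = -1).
SWAP(x, p)

Analyzing the change:
Before: p=-2, x=4
After: p=4, x=-2
Variable x changed from 4 to -2
Variable p changed from -2 to 4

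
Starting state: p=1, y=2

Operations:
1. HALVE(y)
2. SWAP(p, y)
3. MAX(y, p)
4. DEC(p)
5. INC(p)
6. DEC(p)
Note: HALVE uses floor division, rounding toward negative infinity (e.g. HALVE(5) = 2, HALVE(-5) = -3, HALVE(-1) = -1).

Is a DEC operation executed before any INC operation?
Yes

First DEC: step 4
First INC: step 5
Since 4 < 5, DEC comes first.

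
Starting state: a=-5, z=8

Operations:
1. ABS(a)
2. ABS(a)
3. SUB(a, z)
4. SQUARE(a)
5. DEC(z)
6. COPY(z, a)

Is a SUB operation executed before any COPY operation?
Yes

First SUB: step 3
First COPY: step 6
Since 3 < 6, SUB comes first.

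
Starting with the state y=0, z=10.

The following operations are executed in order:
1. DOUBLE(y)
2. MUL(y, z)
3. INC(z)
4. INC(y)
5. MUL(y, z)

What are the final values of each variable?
{y: 11, z: 11}

Step-by-step execution:
Initial: y=0, z=10
After step 1 (DOUBLE(y)): y=0, z=10
After step 2 (MUL(y, z)): y=0, z=10
After step 3 (INC(z)): y=0, z=11
After step 4 (INC(y)): y=1, z=11
After step 5 (MUL(y, z)): y=11, z=11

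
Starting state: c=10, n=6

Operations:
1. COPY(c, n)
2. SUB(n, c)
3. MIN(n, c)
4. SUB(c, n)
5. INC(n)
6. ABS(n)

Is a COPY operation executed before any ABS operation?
Yes

First COPY: step 1
First ABS: step 6
Since 1 < 6, COPY comes first.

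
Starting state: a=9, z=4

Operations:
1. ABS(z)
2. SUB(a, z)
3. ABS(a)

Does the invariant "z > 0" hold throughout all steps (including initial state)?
Yes

The invariant holds at every step.

State at each step:
Initial: a=9, z=4
After step 1: a=9, z=4
After step 2: a=5, z=4
After step 3: a=5, z=4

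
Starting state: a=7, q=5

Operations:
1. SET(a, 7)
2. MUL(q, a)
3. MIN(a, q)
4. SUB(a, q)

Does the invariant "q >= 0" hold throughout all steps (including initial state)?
Yes

The invariant holds at every step.

State at each step:
Initial: a=7, q=5
After step 1: a=7, q=5
After step 2: a=7, q=35
After step 3: a=7, q=35
After step 4: a=-28, q=35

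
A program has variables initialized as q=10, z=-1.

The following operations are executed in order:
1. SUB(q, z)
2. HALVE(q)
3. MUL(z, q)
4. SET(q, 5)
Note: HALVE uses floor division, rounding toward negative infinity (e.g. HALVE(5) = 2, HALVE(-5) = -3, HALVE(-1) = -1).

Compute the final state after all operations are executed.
{q: 5, z: -5}

Step-by-step execution:
Initial: q=10, z=-1
After step 1 (SUB(q, z)): q=11, z=-1
After step 2 (HALVE(q)): q=5, z=-1
After step 3 (MUL(z, q)): q=5, z=-5
After step 4 (SET(q, 5)): q=5, z=-5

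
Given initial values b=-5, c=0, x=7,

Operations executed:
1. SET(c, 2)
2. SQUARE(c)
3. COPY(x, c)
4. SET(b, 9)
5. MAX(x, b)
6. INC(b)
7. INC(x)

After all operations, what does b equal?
b = 10

Tracing execution:
Step 1: SET(c, 2) → b = -5
Step 2: SQUARE(c) → b = -5
Step 3: COPY(x, c) → b = -5
Step 4: SET(b, 9) → b = 9
Step 5: MAX(x, b) → b = 9
Step 6: INC(b) → b = 10
Step 7: INC(x) → b = 10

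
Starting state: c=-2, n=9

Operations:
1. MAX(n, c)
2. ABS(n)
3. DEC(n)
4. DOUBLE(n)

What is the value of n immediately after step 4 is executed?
n = 16

Tracing n through execution:
Initial: n = 9
After step 1 (MAX(n, c)): n = 9
After step 2 (ABS(n)): n = 9
After step 3 (DEC(n)): n = 8
After step 4 (DOUBLE(n)): n = 16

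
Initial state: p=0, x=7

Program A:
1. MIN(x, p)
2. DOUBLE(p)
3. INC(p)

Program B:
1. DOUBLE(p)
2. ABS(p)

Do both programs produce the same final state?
No

Program A final state: p=1, x=0
Program B final state: p=0, x=7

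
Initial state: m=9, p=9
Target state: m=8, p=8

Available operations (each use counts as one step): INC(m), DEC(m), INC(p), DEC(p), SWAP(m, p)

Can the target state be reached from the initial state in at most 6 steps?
Yes

Path (2 steps): DEC(m) → DEC(p)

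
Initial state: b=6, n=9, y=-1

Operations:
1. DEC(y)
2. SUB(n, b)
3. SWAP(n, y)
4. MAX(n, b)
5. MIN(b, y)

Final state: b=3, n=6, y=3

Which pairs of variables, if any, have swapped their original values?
None

Comparing initial and final values:
b: 6 → 3
y: -1 → 3
n: 9 → 6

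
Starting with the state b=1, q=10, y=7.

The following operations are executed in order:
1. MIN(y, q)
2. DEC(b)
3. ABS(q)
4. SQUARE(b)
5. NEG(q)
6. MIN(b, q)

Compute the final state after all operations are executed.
{b: -10, q: -10, y: 7}

Step-by-step execution:
Initial: b=1, q=10, y=7
After step 1 (MIN(y, q)): b=1, q=10, y=7
After step 2 (DEC(b)): b=0, q=10, y=7
After step 3 (ABS(q)): b=0, q=10, y=7
After step 4 (SQUARE(b)): b=0, q=10, y=7
After step 5 (NEG(q)): b=0, q=-10, y=7
After step 6 (MIN(b, q)): b=-10, q=-10, y=7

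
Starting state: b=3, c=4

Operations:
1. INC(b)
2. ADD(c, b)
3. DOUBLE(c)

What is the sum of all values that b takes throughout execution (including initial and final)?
15

Values of b at each step:
Initial: b = 3
After step 1: b = 4
After step 2: b = 4
After step 3: b = 4
Sum = 3 + 4 + 4 + 4 = 15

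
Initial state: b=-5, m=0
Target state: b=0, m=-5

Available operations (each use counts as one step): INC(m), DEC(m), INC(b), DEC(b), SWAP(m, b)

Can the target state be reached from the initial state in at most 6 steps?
Yes

Path (1 step): SWAP(m, b)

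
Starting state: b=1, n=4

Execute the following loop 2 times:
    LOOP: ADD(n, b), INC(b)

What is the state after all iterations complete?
b=3, n=7

Iteration trace:
Start: b=1, n=4
After iteration 1: b=2, n=5
After iteration 2: b=3, n=7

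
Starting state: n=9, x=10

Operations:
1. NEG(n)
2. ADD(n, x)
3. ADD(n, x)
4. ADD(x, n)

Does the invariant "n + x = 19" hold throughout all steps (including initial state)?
No, violated after step 1

The invariant is violated after step 1.

State at each step:
Initial: n=9, x=10
After step 1: n=-9, x=10
After step 2: n=1, x=10
After step 3: n=11, x=10
After step 4: n=11, x=21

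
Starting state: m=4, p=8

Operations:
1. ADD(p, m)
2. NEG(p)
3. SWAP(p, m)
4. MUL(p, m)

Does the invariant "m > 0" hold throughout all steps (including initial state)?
No, violated after step 3

The invariant is violated after step 3.

State at each step:
Initial: m=4, p=8
After step 1: m=4, p=12
After step 2: m=4, p=-12
After step 3: m=-12, p=4
After step 4: m=-12, p=-48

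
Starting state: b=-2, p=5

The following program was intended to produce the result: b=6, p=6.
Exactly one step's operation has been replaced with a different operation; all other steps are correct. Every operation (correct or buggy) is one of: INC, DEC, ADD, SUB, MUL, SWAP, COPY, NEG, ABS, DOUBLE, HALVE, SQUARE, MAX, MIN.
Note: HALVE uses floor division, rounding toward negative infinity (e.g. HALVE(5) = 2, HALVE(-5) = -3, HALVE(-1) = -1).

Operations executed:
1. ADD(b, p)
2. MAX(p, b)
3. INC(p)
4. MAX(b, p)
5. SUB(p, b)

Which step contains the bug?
Step 5

Trace with buggy code:
Initial: b=-2, p=5
After step 1: b=3, p=5
After step 2: b=3, p=5
After step 3: b=3, p=6
After step 4: b=6, p=6
After step 5: b=6, p=0
Actual final b=6, p=0 ≠ expected b=6, p=6.
Step 5 is the only position where a single-operation replacement can produce the expected result.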